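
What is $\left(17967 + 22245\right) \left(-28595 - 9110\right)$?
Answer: $-1516193460$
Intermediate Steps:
$\left(17967 + 22245\right) \left(-28595 - 9110\right) = 40212 \left(-37705\right) = -1516193460$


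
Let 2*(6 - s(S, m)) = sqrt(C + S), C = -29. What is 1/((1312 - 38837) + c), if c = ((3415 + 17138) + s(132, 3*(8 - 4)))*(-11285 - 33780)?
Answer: -741223088/686764540894722645 - 18026*sqrt(103)/686764540894722645 ≈ -1.0796e-9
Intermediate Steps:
s(S, m) = 6 - sqrt(-29 + S)/2
c = -926491335 + 45065*sqrt(103)/2 (c = ((3415 + 17138) + (6 - sqrt(-29 + 132)/2))*(-11285 - 33780) = (20553 + (6 - sqrt(103)/2))*(-45065) = (20559 - sqrt(103)/2)*(-45065) = -926491335 + 45065*sqrt(103)/2 ≈ -9.2626e+8)
1/((1312 - 38837) + c) = 1/((1312 - 38837) + (-926491335 + 45065*sqrt(103)/2)) = 1/(-37525 + (-926491335 + 45065*sqrt(103)/2)) = 1/(-926528860 + 45065*sqrt(103)/2)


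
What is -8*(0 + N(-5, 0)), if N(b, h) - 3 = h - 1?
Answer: -16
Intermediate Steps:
N(b, h) = 2 + h (N(b, h) = 3 + (h - 1) = 3 + (-1 + h) = 2 + h)
-8*(0 + N(-5, 0)) = -8*(0 + (2 + 0)) = -8*(0 + 2) = -8*2 = -16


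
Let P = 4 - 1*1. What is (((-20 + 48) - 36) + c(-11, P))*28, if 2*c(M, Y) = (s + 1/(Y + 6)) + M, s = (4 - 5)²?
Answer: -3262/9 ≈ -362.44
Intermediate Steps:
P = 3 (P = 4 - 1 = 3)
s = 1 (s = (-1)² = 1)
c(M, Y) = ½ + M/2 + 1/(2*(6 + Y)) (c(M, Y) = ((1 + 1/(Y + 6)) + M)/2 = ((1 + 1/(6 + Y)) + M)/2 = (1 + M + 1/(6 + Y))/2 = ½ + M/2 + 1/(2*(6 + Y)))
(((-20 + 48) - 36) + c(-11, P))*28 = (((-20 + 48) - 36) + (7 + 3 + 6*(-11) - 11*3)/(2*(6 + 3)))*28 = ((28 - 36) + (½)*(7 + 3 - 66 - 33)/9)*28 = (-8 + (½)*(⅑)*(-89))*28 = (-8 - 89/18)*28 = -233/18*28 = -3262/9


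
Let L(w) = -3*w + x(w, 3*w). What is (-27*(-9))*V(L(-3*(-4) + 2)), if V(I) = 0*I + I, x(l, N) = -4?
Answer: -11178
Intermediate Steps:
L(w) = -4 - 3*w (L(w) = -3*w - 4 = -4 - 3*w)
V(I) = I (V(I) = 0 + I = I)
(-27*(-9))*V(L(-3*(-4) + 2)) = (-27*(-9))*(-4 - 3*(-3*(-4) + 2)) = 243*(-4 - 3*(12 + 2)) = 243*(-4 - 3*14) = 243*(-4 - 42) = 243*(-46) = -11178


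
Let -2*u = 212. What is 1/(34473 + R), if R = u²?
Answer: 1/45709 ≈ 2.1878e-5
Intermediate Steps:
u = -106 (u = -½*212 = -106)
R = 11236 (R = (-106)² = 11236)
1/(34473 + R) = 1/(34473 + 11236) = 1/45709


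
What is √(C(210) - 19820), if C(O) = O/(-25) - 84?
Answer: I*√497810/5 ≈ 141.11*I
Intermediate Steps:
C(O) = -84 - O/25 (C(O) = O*(-1/25) - 84 = -O/25 - 84 = -84 - O/25)
√(C(210) - 19820) = √((-84 - 1/25*210) - 19820) = √((-84 - 42/5) - 19820) = √(-462/5 - 19820) = √(-99562/5) = I*√497810/5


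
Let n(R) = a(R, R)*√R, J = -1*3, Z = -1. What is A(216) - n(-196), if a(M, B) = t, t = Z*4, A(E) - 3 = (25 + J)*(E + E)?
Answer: 9507 + 56*I ≈ 9507.0 + 56.0*I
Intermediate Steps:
J = -3
A(E) = 3 + 44*E (A(E) = 3 + (25 - 3)*(E + E) = 3 + 22*(2*E) = 3 + 44*E)
t = -4 (t = -1*4 = -4)
a(M, B) = -4
n(R) = -4*√R
A(216) - n(-196) = (3 + 44*216) - (-4)*√(-196) = (3 + 9504) - (-4)*14*I = 9507 - (-56)*I = 9507 + 56*I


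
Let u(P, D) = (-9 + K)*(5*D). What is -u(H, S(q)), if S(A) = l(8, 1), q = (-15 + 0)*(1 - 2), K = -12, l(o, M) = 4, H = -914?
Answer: 420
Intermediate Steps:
q = 15 (q = -15*(-1) = 15)
S(A) = 4
u(P, D) = -105*D (u(P, D) = (-9 - 12)*(5*D) = -105*D)
-u(H, S(q)) = -(-105)*4 = -1*(-420) = 420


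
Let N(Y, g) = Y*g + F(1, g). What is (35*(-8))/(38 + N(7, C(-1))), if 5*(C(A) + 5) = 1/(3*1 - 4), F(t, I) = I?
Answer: 700/9 ≈ 77.778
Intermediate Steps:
C(A) = -26/5 (C(A) = -5 + 1/(5*(3*1 - 4)) = -5 + 1/(5*(3 - 4)) = -5 + (⅕)/(-1) = -5 + (⅕)*(-1) = -5 - ⅕ = -26/5)
N(Y, g) = g + Y*g (N(Y, g) = Y*g + g = g + Y*g)
(35*(-8))/(38 + N(7, C(-1))) = (35*(-8))/(38 - 26*(1 + 7)/5) = -280/(38 - 26/5*8) = -280/(38 - 208/5) = -280/(-18/5) = -280*(-5/18) = 700/9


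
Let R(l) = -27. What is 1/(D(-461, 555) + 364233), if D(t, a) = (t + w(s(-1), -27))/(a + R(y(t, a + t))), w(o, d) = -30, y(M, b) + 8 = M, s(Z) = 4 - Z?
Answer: 528/192314533 ≈ 2.7455e-6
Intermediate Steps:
y(M, b) = -8 + M
D(t, a) = (-30 + t)/(-27 + a) (D(t, a) = (t - 30)/(a - 27) = (-30 + t)/(-27 + a))
1/(D(-461, 555) + 364233) = 1/((-30 - 461)/(-27 + 555) + 364233) = 1/(-491/528 + 364233) = 1/(192314533/528) = 528/192314533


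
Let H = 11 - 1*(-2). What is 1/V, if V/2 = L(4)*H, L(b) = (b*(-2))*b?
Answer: -1/832 ≈ -0.0012019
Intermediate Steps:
L(b) = -2*b² (L(b) = (-2*b)*b = -2*b²)
H = 13 (H = 11 + 2 = 13)
V = -832 (V = 2*(-2*4²*13) = 2*(-2*16*13) = 2*(-32*13) = 2*(-416) = -832)
1/V = 1/(-832) = -1/832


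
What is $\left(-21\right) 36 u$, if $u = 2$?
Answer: $-1512$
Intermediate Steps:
$\left(-21\right) 36 u = \left(-21\right) 36 \cdot 2 = \left(-756\right) 2 = -1512$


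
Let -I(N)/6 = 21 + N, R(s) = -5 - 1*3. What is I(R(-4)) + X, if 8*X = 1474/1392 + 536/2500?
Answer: -270886111/3480000 ≈ -77.841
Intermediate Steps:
R(s) = -8 (R(s) = -5 - 3 = -8)
I(N) = -126 - 6*N (I(N) = -6*(21 + N) = -126 - 6*N)
X = 553889/3480000 (X = (1474/1392 + 536/2500)/8 = (1474*(1/1392) + 536*(1/2500))/8 = (737/696 + 134/625)/8 = (⅛)*(553889/435000) = 553889/3480000 ≈ 0.15916)
I(R(-4)) + X = (-126 - 6*(-8)) + 553889/3480000 = (-126 + 48) + 553889/3480000 = -78 + 553889/3480000 = -270886111/3480000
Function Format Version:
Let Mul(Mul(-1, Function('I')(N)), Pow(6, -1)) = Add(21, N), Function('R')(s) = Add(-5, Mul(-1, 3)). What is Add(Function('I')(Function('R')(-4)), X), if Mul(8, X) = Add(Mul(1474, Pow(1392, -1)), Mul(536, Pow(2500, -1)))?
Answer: Rational(-270886111, 3480000) ≈ -77.841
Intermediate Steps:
Function('R')(s) = -8 (Function('R')(s) = Add(-5, -3) = -8)
Function('I')(N) = Add(-126, Mul(-6, N)) (Function('I')(N) = Mul(-6, Add(21, N)) = Add(-126, Mul(-6, N)))
X = Rational(553889, 3480000) (X = Mul(Rational(1, 8), Add(Mul(1474, Pow(1392, -1)), Mul(536, Pow(2500, -1)))) = Mul(Rational(1, 8), Add(Mul(1474, Rational(1, 1392)), Mul(536, Rational(1, 2500)))) = Mul(Rational(1, 8), Add(Rational(737, 696), Rational(134, 625))) = Mul(Rational(1, 8), Rational(553889, 435000)) = Rational(553889, 3480000) ≈ 0.15916)
Add(Function('I')(Function('R')(-4)), X) = Add(Add(-126, Mul(-6, -8)), Rational(553889, 3480000)) = Add(Add(-126, 48), Rational(553889, 3480000)) = Add(-78, Rational(553889, 3480000)) = Rational(-270886111, 3480000)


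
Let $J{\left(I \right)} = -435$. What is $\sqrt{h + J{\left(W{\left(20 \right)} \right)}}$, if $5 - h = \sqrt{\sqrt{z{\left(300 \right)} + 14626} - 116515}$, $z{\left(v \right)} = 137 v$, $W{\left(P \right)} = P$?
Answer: $\sqrt{-430 - \sqrt{-116515 + \sqrt{55726}}} \approx 7.7071 - 22.122 i$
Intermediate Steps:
$h = 5 - \sqrt{-116515 + \sqrt{55726}}$ ($h = 5 - \sqrt{\sqrt{137 \cdot 300 + 14626} - 116515} = 5 - \sqrt{\sqrt{41100 + 14626} - 116515} = 5 - \sqrt{\sqrt{55726} - 116515} = 5 - \sqrt{-116515 + \sqrt{55726}} \approx 5.0 - 341.0 i$)
$\sqrt{h + J{\left(W{\left(20 \right)} \right)}} = \sqrt{\left(5 - \sqrt{-116515 + \sqrt{55726}}\right) - 435} = \sqrt{-430 - \sqrt{-116515 + \sqrt{55726}}}$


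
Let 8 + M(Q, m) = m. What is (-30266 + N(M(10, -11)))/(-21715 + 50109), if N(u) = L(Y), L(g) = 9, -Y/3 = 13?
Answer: -30257/28394 ≈ -1.0656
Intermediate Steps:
Y = -39 (Y = -3*13 = -39)
M(Q, m) = -8 + m
N(u) = 9
(-30266 + N(M(10, -11)))/(-21715 + 50109) = (-30266 + 9)/(-21715 + 50109) = -30257/28394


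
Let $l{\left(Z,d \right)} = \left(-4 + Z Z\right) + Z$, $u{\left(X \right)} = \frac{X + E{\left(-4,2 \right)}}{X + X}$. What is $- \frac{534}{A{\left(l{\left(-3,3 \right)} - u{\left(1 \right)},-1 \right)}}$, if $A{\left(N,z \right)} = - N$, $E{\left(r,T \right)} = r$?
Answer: $\frac{1068}{7} \approx 152.57$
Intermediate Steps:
$u{\left(X \right)} = \frac{-4 + X}{2 X}$ ($u{\left(X \right)} = \frac{X - 4}{X + X} = \frac{-4 + X}{2 X}$)
$l{\left(Z,d \right)} = -4 + Z + Z^{2}$ ($l{\left(Z,d \right)} = \left(-4 + Z^{2}\right) + Z = -4 + Z + Z^{2}$)
$- \frac{534}{A{\left(l{\left(-3,3 \right)} - u{\left(1 \right)},-1 \right)}} = - \frac{534}{\left(-1\right) \left(\left(-4 - 3 + \left(-3\right)^{2}\right) - \frac{-4 + 1}{2 \cdot 1}\right)} = - \frac{534}{\left(-1\right) \left(\left(-4 - 3 + 9\right) - \frac{1}{2} \cdot 1 \left(-3\right)\right)} = - \frac{534}{\left(-1\right) \left(2 - - \frac{3}{2}\right)} = - \frac{534}{\left(-1\right) \left(2 + \frac{3}{2}\right)} = - \frac{534}{\left(-1\right) \frac{7}{2}} = - \frac{534}{- \frac{7}{2}} = \left(-534\right) \left(- \frac{2}{7}\right) = \frac{1068}{7}$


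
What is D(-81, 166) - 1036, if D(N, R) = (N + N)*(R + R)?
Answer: -54820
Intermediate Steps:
D(N, R) = 4*N*R (D(N, R) = (2*N)*(2*R) = 4*N*R)
D(-81, 166) - 1036 = 4*(-81)*166 - 1036 = -53784 - 1036 = -54820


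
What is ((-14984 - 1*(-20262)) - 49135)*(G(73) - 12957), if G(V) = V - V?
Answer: 568255149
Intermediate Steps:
G(V) = 0
((-14984 - 1*(-20262)) - 49135)*(G(73) - 12957) = ((-14984 - 1*(-20262)) - 49135)*(0 - 12957) = ((-14984 + 20262) - 49135)*(-12957) = (5278 - 49135)*(-12957) = -43857*(-12957) = 568255149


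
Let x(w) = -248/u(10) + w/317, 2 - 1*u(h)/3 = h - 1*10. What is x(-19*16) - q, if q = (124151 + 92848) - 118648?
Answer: -93572021/951 ≈ -98393.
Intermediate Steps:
u(h) = 36 - 3*h (u(h) = 6 - 3*(h - 1*10) = 6 - 3*(h - 10) = 6 - 3*(-10 + h) = 6 + (30 - 3*h) = 36 - 3*h)
x(w) = -124/3 + w/317 (x(w) = -248/(36 - 3*10) + w/317 = -248/(36 - 30) + w*(1/317) = -248/6 + w/317 = -248*1/6 + w/317 = -124/3 + w/317)
q = 98351 (q = 216999 - 118648 = 98351)
x(-19*16) - q = (-124/3 + (-19*16)/317) - 1*98351 = (-124/3 + (1/317)*(-304)) - 98351 = (-124/3 - 304/317) - 98351 = -40220/951 - 98351 = -93572021/951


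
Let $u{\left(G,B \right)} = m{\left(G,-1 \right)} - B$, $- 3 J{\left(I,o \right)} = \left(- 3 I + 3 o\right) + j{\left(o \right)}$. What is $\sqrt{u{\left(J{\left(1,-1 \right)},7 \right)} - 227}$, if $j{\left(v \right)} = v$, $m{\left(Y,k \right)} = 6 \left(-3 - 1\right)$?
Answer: $i \sqrt{258} \approx 16.062 i$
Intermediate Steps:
$m{\left(Y,k \right)} = -24$ ($m{\left(Y,k \right)} = 6 \left(-4\right) = -24$)
$J{\left(I,o \right)} = I - \frac{4 o}{3}$ ($J{\left(I,o \right)} = - \frac{\left(- 3 I + 3 o\right) + o}{3} = - \frac{- 3 I + 4 o}{3} = I - \frac{4 o}{3}$)
$u{\left(G,B \right)} = -24 - B$
$\sqrt{u{\left(J{\left(1,-1 \right)},7 \right)} - 227} = \sqrt{\left(-24 - 7\right) - 227} = \sqrt{-31 - 227} = \sqrt{-258} = i \sqrt{258}$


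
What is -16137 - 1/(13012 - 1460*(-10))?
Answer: -445574845/27612 ≈ -16137.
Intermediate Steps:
-16137 - 1/(13012 - 1460*(-10)) = -16137 - 1/(13012 + 14600) = -16137 - 1/27612 = -445574845/27612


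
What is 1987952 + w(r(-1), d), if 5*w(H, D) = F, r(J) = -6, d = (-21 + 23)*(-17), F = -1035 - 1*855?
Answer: 1987574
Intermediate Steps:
F = -1890 (F = -1035 - 855 = -1890)
d = -34 (d = 2*(-17) = -34)
w(H, D) = -378 (w(H, D) = (⅕)*(-1890) = -378)
1987952 + w(r(-1), d) = 1987952 - 378 = 1987574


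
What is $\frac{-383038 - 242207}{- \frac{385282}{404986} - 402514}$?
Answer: $\frac{126607735785}{81506460043} \approx 1.5533$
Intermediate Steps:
$\frac{-383038 - 242207}{- \frac{385282}{404986} - 402514} = - \frac{625245}{\left(-385282\right) \frac{1}{404986} - 402514} = - \frac{625245}{- \frac{192641}{202493} - 402514} = - \frac{625245}{- \frac{81506460043}{202493}} = \left(-625245\right) \left(- \frac{202493}{81506460043}\right) = \frac{126607735785}{81506460043}$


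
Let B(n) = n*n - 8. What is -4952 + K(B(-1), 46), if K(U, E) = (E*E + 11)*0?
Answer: -4952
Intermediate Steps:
B(n) = -8 + n² (B(n) = n² - 8 = -8 + n²)
K(U, E) = 0 (K(U, E) = (E² + 11)*0 = (11 + E²)*0 = 0)
-4952 + K(B(-1), 46) = -4952 + 0 = -4952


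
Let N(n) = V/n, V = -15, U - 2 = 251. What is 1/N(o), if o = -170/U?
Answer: 34/759 ≈ 0.044796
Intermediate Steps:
U = 253 (U = 2 + 251 = 253)
o = -170/253 ≈ -0.67194
N(n) = -15/n
1/N(o) = 1/(-15/(-170/253)) = 1/(-15*(-253/170)) = 1/(759/34) = 34/759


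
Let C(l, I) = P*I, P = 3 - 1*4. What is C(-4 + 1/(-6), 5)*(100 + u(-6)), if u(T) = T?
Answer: -470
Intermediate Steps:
P = -1 (P = 3 - 4 = -1)
C(l, I) = -I
C(-4 + 1/(-6), 5)*(100 + u(-6)) = (-1*5)*(100 - 6) = -5*94 = -470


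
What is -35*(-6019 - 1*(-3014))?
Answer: 105175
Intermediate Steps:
-35*(-6019 - 1*(-3014)) = -35*(-6019 + 3014) = -35*(-3005) = 105175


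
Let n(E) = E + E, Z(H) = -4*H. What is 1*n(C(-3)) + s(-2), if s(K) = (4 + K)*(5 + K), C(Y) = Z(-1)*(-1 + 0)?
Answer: -2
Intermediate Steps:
C(Y) = -4 (C(Y) = (-4*(-1))*(-1 + 0) = 4*(-1) = -4)
n(E) = 2*E
1*n(C(-3)) + s(-2) = 1*(2*(-4)) + (20 + (-2)**2 + 9*(-2)) = 1*(-8) + (20 + 4 - 18) = -8 + 6 = -2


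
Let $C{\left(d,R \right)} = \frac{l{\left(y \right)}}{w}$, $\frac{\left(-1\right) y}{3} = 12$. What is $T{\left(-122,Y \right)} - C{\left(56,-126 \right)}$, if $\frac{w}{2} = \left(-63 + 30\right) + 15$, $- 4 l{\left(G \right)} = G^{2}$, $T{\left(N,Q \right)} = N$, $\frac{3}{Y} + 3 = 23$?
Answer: $-131$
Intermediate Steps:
$Y = \frac{3}{20}$ ($Y = \frac{3}{-3 + 23} = \frac{3}{20} \approx 0.15$)
$y = -36$ ($y = \left(-3\right) 12 = -36$)
$l{\left(G \right)} = - \frac{G^{2}}{4}$
$w = -36$ ($w = 2 \left(\left(-63 + 30\right) + 15\right) = 2 \left(-33 + 15\right) = 2 \left(-18\right) = -36$)
$C{\left(d,R \right)} = 9$ ($C{\left(d,R \right)} = \frac{\left(- \frac{1}{4}\right) \left(-36\right)^{2}}{-36} = \left(- \frac{1}{4}\right) 1296 \left(- \frac{1}{36}\right) = \left(-324\right) \left(- \frac{1}{36}\right) = 9$)
$T{\left(-122,Y \right)} - C{\left(56,-126 \right)} = -122 - 9 = -131$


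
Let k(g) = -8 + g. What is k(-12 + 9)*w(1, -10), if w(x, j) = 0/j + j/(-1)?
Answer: -110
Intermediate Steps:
w(x, j) = -j (w(x, j) = 0 + j*(-1) = 0 - j = -j)
k(-12 + 9)*w(1, -10) = (-8 + (-12 + 9))*(-1*(-10)) = (-8 - 3)*10 = -11*10 = -110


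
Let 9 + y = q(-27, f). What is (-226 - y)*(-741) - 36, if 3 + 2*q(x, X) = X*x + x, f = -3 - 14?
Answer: 639411/2 ≈ 3.1971e+5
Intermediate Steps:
f = -17
q(x, X) = -3/2 + x/2 + X*x/2 (q(x, X) = -3/2 + (X*x + x)/2 = -3/2 + (x + X*x)/2 = -3/2 + (x/2 + X*x/2) = -3/2 + x/2 + X*x/2)
y = 411/2 (y = -9 + (-3/2 + (1/2)*(-27) + (1/2)*(-17)*(-27)) = -9 + (-3/2 - 27/2 + 459/2) = -9 + 429/2 = 411/2 ≈ 205.50)
(-226 - y)*(-741) - 36 = (-226 - 1*411/2)*(-741) - 36 = (-226 - 411/2)*(-741) - 36 = -863/2*(-741) - 36 = 639483/2 - 36 = 639411/2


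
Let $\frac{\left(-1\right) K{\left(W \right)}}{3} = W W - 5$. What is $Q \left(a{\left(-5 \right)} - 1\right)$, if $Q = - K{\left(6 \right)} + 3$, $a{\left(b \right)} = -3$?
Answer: $-384$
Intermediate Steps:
$K{\left(W \right)} = 15 - 3 W^{2}$ ($K{\left(W \right)} = - 3 \left(W W - 5\right) = - 3 \left(W^{2} - 5\right) = - 3 \left(-5 + W^{2}\right) = 15 - 3 W^{2}$)
$Q = 96$ ($Q = - (15 - 3 \cdot 6^{2}) + 3 = - (15 - 108) + 3 = \left(-1\right) \left(-93\right) + 3 = 93 + 3 = 96$)
$Q \left(a{\left(-5 \right)} - 1\right) = 96 \left(-3 - 1\right) = 96 \left(-4\right) = -384$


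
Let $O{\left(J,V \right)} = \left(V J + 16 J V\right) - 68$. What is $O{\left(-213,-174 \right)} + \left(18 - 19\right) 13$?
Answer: $629973$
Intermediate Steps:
$O{\left(J,V \right)} = -68 + 17 J V$ ($O{\left(J,V \right)} = \left(J V + 16 J V\right) - 68 = 17 J V - 68 = -68 + 17 J V$)
$O{\left(-213,-174 \right)} + \left(18 - 19\right) 13 = \left(-68 + 17 \left(-213\right) \left(-174\right)\right) + \left(18 - 19\right) 13 = \left(-68 + 630054\right) - 13 = 629986 - 13 = 629973$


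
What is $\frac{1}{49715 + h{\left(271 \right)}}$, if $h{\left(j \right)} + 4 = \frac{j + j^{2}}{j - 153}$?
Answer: $\frac{59}{2969805} \approx 1.9867 \cdot 10^{-5}$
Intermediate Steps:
$h{\left(j \right)} = -4 + \frac{j + j^{2}}{-153 + j}$ ($h{\left(j \right)} = -4 + \frac{j + j^{2}}{j - 153} = -4 + \frac{j + j^{2}}{-153 + j}$)
$\frac{1}{49715 + h{\left(271 \right)}} = \frac{1}{49715 + \frac{612 + 271^{2} - 813}{-153 + 271}} = \frac{1}{49715 + \frac{612 + 73441 - 813}{118}} = \frac{1}{49715 + \frac{1}{118} \cdot 73240} = \frac{1}{49715 + \frac{36620}{59}} = \frac{1}{\frac{2969805}{59}} = \frac{59}{2969805}$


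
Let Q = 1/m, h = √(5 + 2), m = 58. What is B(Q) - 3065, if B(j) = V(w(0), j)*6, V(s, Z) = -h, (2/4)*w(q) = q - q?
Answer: -3065 - 6*√7 ≈ -3080.9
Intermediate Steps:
h = √7 ≈ 2.6458
w(q) = 0 (w(q) = 2*(q - q) = 2*0 = 0)
Q = 1/58 ≈ 0.017241
V(s, Z) = -√7
B(j) = -6*√7 (B(j) = -√7*6 = -6*√7)
B(Q) - 3065 = -6*√7 - 3065 = -3065 - 6*√7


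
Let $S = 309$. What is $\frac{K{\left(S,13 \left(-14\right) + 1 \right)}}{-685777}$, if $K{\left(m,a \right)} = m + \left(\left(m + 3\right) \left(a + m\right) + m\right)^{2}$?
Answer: $- \frac{1619660334}{685777} \approx -2361.8$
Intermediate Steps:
$K{\left(m,a \right)} = m + \left(m + \left(3 + m\right) \left(a + m\right)\right)^{2}$ ($K{\left(m,a \right)} = m + \left(\left(3 + m\right) \left(a + m\right) + m\right)^{2} = m + \left(m + \left(3 + m\right) \left(a + m\right)\right)^{2}$)
$\frac{K{\left(S,13 \left(-14\right) + 1 \right)}}{-685777} = \frac{309 + \left(309^{2} + 3 \left(13 \left(-14\right) + 1\right) + 4 \cdot 309 + \left(13 \left(-14\right) + 1\right) 309\right)^{2}}{-685777} = \left(309 + \left(95481 + 3 \left(-182 + 1\right) + 1236 + \left(-182 + 1\right) 309\right)^{2}\right) \left(- \frac{1}{685777}\right) = \left(309 + \left(95481 + 3 \left(-181\right) + 1236 - 55929\right)^{2}\right) \left(- \frac{1}{685777}\right) = \left(309 + \left(95481 - 543 + 1236 - 55929\right)^{2}\right) \left(- \frac{1}{685777}\right) = \left(309 + 40245^{2}\right) \left(- \frac{1}{685777}\right) = \left(309 + 1619660025\right) \left(- \frac{1}{685777}\right) = 1619660334 \left(- \frac{1}{685777}\right) = - \frac{1619660334}{685777}$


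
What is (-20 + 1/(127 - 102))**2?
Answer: 249001/625 ≈ 398.40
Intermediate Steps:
(-20 + 1/(127 - 102))**2 = (-20 + 1/25)**2 = (-499/25)**2 = 249001/625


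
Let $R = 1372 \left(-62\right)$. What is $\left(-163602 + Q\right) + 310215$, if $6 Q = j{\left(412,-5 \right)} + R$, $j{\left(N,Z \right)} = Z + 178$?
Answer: $\frac{264929}{2} \approx 1.3246 \cdot 10^{5}$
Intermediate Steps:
$j{\left(N,Z \right)} = 178 + Z$
$R = -85064$
$Q = - \frac{28297}{2}$ ($Q = \frac{\left(178 - 5\right) - 85064}{6} = \frac{173 - 85064}{6} = \frac{1}{6} \left(-84891\right) = - \frac{28297}{2} \approx -14149.0$)
$\left(-163602 + Q\right) + 310215 = \left(-163602 - \frac{28297}{2}\right) + 310215 = - \frac{355501}{2} + 310215 = \frac{264929}{2}$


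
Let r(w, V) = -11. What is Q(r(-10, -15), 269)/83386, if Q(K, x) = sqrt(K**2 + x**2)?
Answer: sqrt(72482)/83386 ≈ 0.0032287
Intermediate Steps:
Q(r(-10, -15), 269)/83386 = sqrt((-11)**2 + 269**2)/83386 = sqrt(121 + 72361)*(1/83386) = sqrt(72482)*(1/83386) = sqrt(72482)/83386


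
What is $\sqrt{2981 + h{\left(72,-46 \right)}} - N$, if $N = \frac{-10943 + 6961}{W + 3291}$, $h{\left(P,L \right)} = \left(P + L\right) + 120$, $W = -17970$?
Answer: $- \frac{3982}{14679} + \sqrt{3127} \approx 55.648$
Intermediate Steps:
$h{\left(P,L \right)} = 120 + L + P$ ($h{\left(P,L \right)} = \left(L + P\right) + 120 = 120 + L + P$)
$N = \frac{3982}{14679}$ ($N = \frac{-10943 + 6961}{-17970 + 3291} = - \frac{3982}{-14679} = \left(-3982\right) \left(- \frac{1}{14679}\right) = \frac{3982}{14679} \approx 0.27127$)
$\sqrt{2981 + h{\left(72,-46 \right)}} - N = \sqrt{2981 + \left(120 - 46 + 72\right)} - \frac{3982}{14679} = \sqrt{2981 + 146} - \frac{3982}{14679} = \sqrt{3127} - \frac{3982}{14679} = - \frac{3982}{14679} + \sqrt{3127}$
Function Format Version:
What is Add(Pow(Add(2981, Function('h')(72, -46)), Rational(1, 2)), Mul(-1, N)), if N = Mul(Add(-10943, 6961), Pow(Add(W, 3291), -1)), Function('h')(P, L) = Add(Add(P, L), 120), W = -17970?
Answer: Add(Rational(-3982, 14679), Pow(3127, Rational(1, 2))) ≈ 55.648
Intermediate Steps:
Function('h')(P, L) = Add(120, L, P) (Function('h')(P, L) = Add(Add(L, P), 120) = Add(120, L, P))
N = Rational(3982, 14679) (N = Mul(Add(-10943, 6961), Pow(Add(-17970, 3291), -1)) = Mul(-3982, Pow(-14679, -1)) = Mul(-3982, Rational(-1, 14679)) = Rational(3982, 14679) ≈ 0.27127)
Add(Pow(Add(2981, Function('h')(72, -46)), Rational(1, 2)), Mul(-1, N)) = Add(Pow(Add(2981, Add(120, -46, 72)), Rational(1, 2)), Mul(-1, Rational(3982, 14679))) = Add(Pow(Add(2981, 146), Rational(1, 2)), Rational(-3982, 14679)) = Add(Pow(3127, Rational(1, 2)), Rational(-3982, 14679)) = Add(Rational(-3982, 14679), Pow(3127, Rational(1, 2)))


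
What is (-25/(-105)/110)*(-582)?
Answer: -97/77 ≈ -1.2597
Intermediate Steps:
(-25/(-105)/110)*(-582) = (-25*(-1/105)*(1/110))*(-582) = ((5/21)*(1/110))*(-582) = (1/462)*(-582) = -97/77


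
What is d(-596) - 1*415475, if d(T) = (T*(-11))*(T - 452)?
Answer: -7286163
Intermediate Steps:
d(T) = -11*T*(-452 + T) (d(T) = (-11*T)*(-452 + T) = -11*T*(-452 + T))
d(-596) - 1*415475 = 11*(-596)*(452 - 1*(-596)) - 1*415475 = 11*(-596)*(452 + 596) - 415475 = 11*(-596)*1048 - 415475 = -6870688 - 415475 = -7286163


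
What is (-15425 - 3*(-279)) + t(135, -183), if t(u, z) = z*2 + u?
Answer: -14819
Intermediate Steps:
t(u, z) = u + 2*z (t(u, z) = 2*z + u = u + 2*z)
(-15425 - 3*(-279)) + t(135, -183) = (-15425 - 3*(-279)) + (135 + 2*(-183)) = (-15425 - 1*(-837)) + (135 - 366) = (-15425 + 837) - 231 = -14588 - 231 = -14819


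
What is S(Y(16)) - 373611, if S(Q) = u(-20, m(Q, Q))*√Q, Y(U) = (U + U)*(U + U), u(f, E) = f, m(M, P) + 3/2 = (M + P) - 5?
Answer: -374251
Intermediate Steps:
m(M, P) = -13/2 + M + P (m(M, P) = -3/2 + ((M + P) - 5) = -3/2 + (-5 + M + P) = -13/2 + M + P)
Y(U) = 4*U² (Y(U) = (2*U)*(2*U) = 4*U²)
S(Q) = -20*√Q
S(Y(16)) - 373611 = -20*√(4*16²) - 373611 = -20*√(4*256) - 373611 = -20*√1024 - 373611 = -20*32 - 373611 = -640 - 373611 = -374251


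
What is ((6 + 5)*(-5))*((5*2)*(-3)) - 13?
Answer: 1637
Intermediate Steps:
((6 + 5)*(-5))*((5*2)*(-3)) - 13 = (11*(-5))*(10*(-3)) - 13 = -55*(-30) - 13 = 1650 - 13 = 1637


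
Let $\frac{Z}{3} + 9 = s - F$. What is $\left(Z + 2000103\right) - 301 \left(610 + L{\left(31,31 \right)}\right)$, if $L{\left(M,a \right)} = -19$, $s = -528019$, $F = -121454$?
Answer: $602490$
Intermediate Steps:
$Z = -1219722$ ($Z = -27 + 3 \left(-528019 - -121454\right) = -27 + 3 \left(-528019 + 121454\right) = -27 + 3 \left(-406565\right) = -27 - 1219695 = -1219722$)
$\left(Z + 2000103\right) - 301 \left(610 + L{\left(31,31 \right)}\right) = \left(-1219722 + 2000103\right) - 301 \left(610 - 19\right) = 780381 - 177891 = 602490$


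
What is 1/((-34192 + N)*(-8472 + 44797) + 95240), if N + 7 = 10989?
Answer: -1/843008010 ≈ -1.1862e-9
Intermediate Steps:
N = 10982 (N = -7 + 10989 = 10982)
1/((-34192 + N)*(-8472 + 44797) + 95240) = 1/((-34192 + 10982)*(-8472 + 44797) + 95240) = 1/(-23210*36325 + 95240) = 1/(-843103250 + 95240) = 1/(-843008010) = -1/843008010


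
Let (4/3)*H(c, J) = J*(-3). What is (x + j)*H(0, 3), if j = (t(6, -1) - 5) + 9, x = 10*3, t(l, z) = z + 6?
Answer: -1053/4 ≈ -263.25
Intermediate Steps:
t(l, z) = 6 + z
H(c, J) = -9*J/4 (H(c, J) = 3*(J*(-3))/4 = 3*(-3*J)/4 = -9*J/4)
x = 30
j = 9 (j = ((6 - 1) - 5) + 9 = (5 - 5) + 9 = 0 + 9 = 9)
(x + j)*H(0, 3) = (30 + 9)*(-9/4*3) = 39*(-27/4) = -1053/4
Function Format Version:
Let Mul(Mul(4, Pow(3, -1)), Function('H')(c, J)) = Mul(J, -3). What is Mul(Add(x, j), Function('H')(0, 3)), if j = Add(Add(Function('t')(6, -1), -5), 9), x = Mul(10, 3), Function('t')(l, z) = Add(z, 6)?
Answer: Rational(-1053, 4) ≈ -263.25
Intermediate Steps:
Function('t')(l, z) = Add(6, z)
Function('H')(c, J) = Mul(Rational(-9, 4), J) (Function('H')(c, J) = Mul(Rational(3, 4), Mul(J, -3)) = Mul(Rational(3, 4), Mul(-3, J)) = Mul(Rational(-9, 4), J))
x = 30
j = 9 (j = Add(Add(Add(6, -1), -5), 9) = Add(Add(5, -5), 9) = Add(0, 9) = 9)
Mul(Add(x, j), Function('H')(0, 3)) = Mul(Add(30, 9), Mul(Rational(-9, 4), 3)) = Mul(39, Rational(-27, 4)) = Rational(-1053, 4)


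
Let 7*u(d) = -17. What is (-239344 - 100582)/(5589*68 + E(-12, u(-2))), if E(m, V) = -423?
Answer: -339926/379629 ≈ -0.89542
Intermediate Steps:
u(d) = -17/7 (u(d) = (1/7)*(-17) = -17/7)
(-239344 - 100582)/(5589*68 + E(-12, u(-2))) = (-239344 - 100582)/(5589*68 - 423) = -339926/(380052 - 423) = -339926/379629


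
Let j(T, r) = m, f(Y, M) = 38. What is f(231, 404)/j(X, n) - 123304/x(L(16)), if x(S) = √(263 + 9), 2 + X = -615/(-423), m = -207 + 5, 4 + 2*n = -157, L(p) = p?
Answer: -19/101 - 30826*√17/17 ≈ -7476.6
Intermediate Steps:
n = -161/2 (n = -2 + (½)*(-157) = -2 - 157/2 = -161/2 ≈ -80.500)
m = -202
X = -77/141 (X = -2 - 615/(-423) = -2 - 615*(-1/423) = -2 + 205/141 = -77/141 ≈ -0.54610)
j(T, r) = -202
x(S) = 4*√17 (x(S) = √272 = 4*√17)
f(231, 404)/j(X, n) - 123304/x(L(16)) = 38/(-202) - 123304*√17/68 = 38*(-1/202) - 30826*√17/17 = -19/101 - 30826*√17/17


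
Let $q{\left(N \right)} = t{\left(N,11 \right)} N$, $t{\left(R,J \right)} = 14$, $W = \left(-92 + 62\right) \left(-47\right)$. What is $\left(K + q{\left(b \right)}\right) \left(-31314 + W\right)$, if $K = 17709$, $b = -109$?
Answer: $-483936432$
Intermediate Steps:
$W = 1410$ ($W = \left(-30\right) \left(-47\right) = 1410$)
$q{\left(N \right)} = 14 N$
$\left(K + q{\left(b \right)}\right) \left(-31314 + W\right) = \left(17709 + 14 \left(-109\right)\right) \left(-31314 + 1410\right) = \left(17709 - 1526\right) \left(-29904\right) = 16183 \left(-29904\right) = -483936432$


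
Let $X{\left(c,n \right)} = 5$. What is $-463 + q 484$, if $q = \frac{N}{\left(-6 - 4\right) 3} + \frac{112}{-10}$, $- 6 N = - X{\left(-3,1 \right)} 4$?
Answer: $- \frac{267191}{45} \approx -5937.6$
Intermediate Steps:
$N = \frac{10}{3}$ ($N = - \frac{\left(-1\right) 5 \cdot 4}{6} = - \frac{\left(-5\right) 4}{6} = \left(- \frac{1}{6}\right) \left(-20\right) = \frac{10}{3} \approx 3.3333$)
$q = - \frac{509}{45}$ ($q = \frac{10}{3 \left(-6 - 4\right) 3} + \frac{112}{-10} = \frac{10}{3 \left(\left(-10\right) 3\right)} + 112 \left(- \frac{1}{10}\right) = \frac{10}{3 \left(-30\right)} - \frac{56}{5} = \frac{10}{3} \left(- \frac{1}{30}\right) - \frac{56}{5} = - \frac{1}{9} - \frac{56}{5} = - \frac{509}{45} \approx -11.311$)
$-463 + q 484 = -463 - \frac{246356}{45} = - \frac{267191}{45}$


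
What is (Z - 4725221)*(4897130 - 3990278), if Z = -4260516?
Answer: -8148733569924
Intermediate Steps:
(Z - 4725221)*(4897130 - 3990278) = (-4260516 - 4725221)*(4897130 - 3990278) = -8985737*906852 = -8148733569924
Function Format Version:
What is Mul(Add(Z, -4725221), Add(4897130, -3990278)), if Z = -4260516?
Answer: -8148733569924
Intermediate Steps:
Mul(Add(Z, -4725221), Add(4897130, -3990278)) = Mul(Add(-4260516, -4725221), Add(4897130, -3990278)) = Mul(-8985737, 906852) = -8148733569924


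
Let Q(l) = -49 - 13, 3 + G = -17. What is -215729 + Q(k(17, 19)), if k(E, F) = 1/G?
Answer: -215791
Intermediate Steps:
G = -20 (G = -3 - 17 = -20)
k(E, F) = -1/20 (k(E, F) = 1/(-20) = -1/20)
Q(l) = -62
-215729 + Q(k(17, 19)) = -215729 - 62 = -215791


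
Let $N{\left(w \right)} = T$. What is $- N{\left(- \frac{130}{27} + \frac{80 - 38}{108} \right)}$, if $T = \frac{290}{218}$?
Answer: $- \frac{145}{109} \approx -1.3303$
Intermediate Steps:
$T = \frac{145}{109}$ ($T = 290 \cdot \frac{1}{218} = \frac{145}{109} \approx 1.3303$)
$N{\left(w \right)} = \frac{145}{109}$
$- N{\left(- \frac{130}{27} + \frac{80 - 38}{108} \right)} = \left(-1\right) \frac{145}{109} = - \frac{145}{109}$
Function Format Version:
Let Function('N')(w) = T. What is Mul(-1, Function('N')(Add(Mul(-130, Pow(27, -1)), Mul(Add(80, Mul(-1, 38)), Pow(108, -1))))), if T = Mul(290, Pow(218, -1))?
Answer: Rational(-145, 109) ≈ -1.3303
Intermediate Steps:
T = Rational(145, 109) (T = Mul(290, Rational(1, 218)) = Rational(145, 109) ≈ 1.3303)
Function('N')(w) = Rational(145, 109)
Mul(-1, Function('N')(Add(Mul(-130, Pow(27, -1)), Mul(Add(80, Mul(-1, 38)), Pow(108, -1))))) = Mul(-1, Rational(145, 109)) = Rational(-145, 109)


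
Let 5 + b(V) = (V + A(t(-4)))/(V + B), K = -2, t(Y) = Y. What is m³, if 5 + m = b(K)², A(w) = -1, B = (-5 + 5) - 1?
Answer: 1331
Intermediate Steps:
B = -1 (B = 0 - 1 = -1)
b(V) = -4 (b(V) = -5 + (V - 1)/(V - 1) = -5 + (-1 + V)/(-1 + V) = -5 + 1 = -4)
m = 11 (m = -5 + (-4)² = -5 + 16 = 11)
m³ = 11³ = 1331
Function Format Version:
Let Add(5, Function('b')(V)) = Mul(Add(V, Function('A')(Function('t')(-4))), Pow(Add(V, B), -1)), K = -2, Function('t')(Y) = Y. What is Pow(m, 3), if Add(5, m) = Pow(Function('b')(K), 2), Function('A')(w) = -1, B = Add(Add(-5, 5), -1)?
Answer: 1331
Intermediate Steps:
B = -1 (B = Add(0, -1) = -1)
Function('b')(V) = -4 (Function('b')(V) = Add(-5, Mul(Add(V, -1), Pow(Add(V, -1), -1))) = Add(-5, Mul(Add(-1, V), Pow(Add(-1, V), -1))) = Add(-5, 1) = -4)
m = 11 (m = Add(-5, Pow(-4, 2)) = Add(-5, 16) = 11)
Pow(m, 3) = Pow(11, 3) = 1331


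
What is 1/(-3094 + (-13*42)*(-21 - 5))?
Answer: 1/11102 ≈ 9.0074e-5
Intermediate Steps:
1/(-3094 + (-13*42)*(-21 - 5)) = 1/(-3094 - 546*(-26)) = 1/(-3094 + 14196) = 1/11102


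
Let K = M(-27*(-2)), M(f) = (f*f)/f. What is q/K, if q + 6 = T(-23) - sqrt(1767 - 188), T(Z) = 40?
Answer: 17/27 - sqrt(1579)/54 ≈ -0.10623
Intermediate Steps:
M(f) = f (M(f) = f**2/f = f)
K = 54 (K = -27*(-2) = 54)
q = 34 - sqrt(1579) (q = -6 + (40 - sqrt(1767 - 188)) = -6 + (40 - sqrt(1579)) = 34 - sqrt(1579) ≈ -5.7366)
q/K = (34 - sqrt(1579))/54 = (34 - sqrt(1579))*(1/54) = 17/27 - sqrt(1579)/54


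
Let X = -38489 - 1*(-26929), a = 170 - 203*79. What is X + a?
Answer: -27427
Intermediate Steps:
a = -15867 (a = 170 - 16037 = -15867)
X = -11560 (X = -38489 + 26929 = -11560)
X + a = -11560 - 15867 = -27427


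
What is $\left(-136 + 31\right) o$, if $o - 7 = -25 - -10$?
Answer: $840$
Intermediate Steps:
$o = -8$ ($o = 7 - 15 = -8$)
$\left(-136 + 31\right) o = \left(-136 + 31\right) \left(-8\right) = \left(-105\right) \left(-8\right) = 840$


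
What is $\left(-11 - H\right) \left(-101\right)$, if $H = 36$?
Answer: $4747$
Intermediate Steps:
$\left(-11 - H\right) \left(-101\right) = \left(-11 - 36\right) \left(-101\right) = \left(-47\right) \left(-101\right) = 4747$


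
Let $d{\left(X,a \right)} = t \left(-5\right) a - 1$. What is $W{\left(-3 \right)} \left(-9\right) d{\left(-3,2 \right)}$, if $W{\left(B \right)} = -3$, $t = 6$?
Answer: $-1647$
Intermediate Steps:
$d{\left(X,a \right)} = -1 - 30 a$ ($d{\left(X,a \right)} = 6 \left(-5\right) a - 1 = - 30 a - 1 = -1 - 30 a$)
$W{\left(-3 \right)} \left(-9\right) d{\left(-3,2 \right)} = \left(-3\right) \left(-9\right) \left(-1 - 60\right) = 27 \left(-1 - 60\right) = 27 \left(-61\right) = -1647$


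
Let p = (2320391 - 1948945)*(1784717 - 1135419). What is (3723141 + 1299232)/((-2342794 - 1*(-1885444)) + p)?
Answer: 5022373/241178687558 ≈ 2.0824e-5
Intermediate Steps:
p = 241179144908 (p = 371446*649298 = 241179144908)
(3723141 + 1299232)/((-2342794 - 1*(-1885444)) + p) = (3723141 + 1299232)/((-2342794 - 1*(-1885444)) + 241179144908) = 5022373/((-2342794 + 1885444) + 241179144908) = 5022373/(-457350 + 241179144908) = 5022373/241178687558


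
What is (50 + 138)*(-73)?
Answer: -13724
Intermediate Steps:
(50 + 138)*(-73) = 188*(-73) = -13724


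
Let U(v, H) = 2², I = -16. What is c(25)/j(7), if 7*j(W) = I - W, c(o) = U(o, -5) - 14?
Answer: 70/23 ≈ 3.0435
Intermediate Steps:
U(v, H) = 4
c(o) = -10 (c(o) = 4 - 14 = -10)
j(W) = -16/7 - W/7 (j(W) = (-16 - W)/7 = -16/7 - W/7)
c(25)/j(7) = -10/(-16/7 - ⅐*7) = -10/(-16/7 - 1) = -10/(-23/7) = -10*(-7/23) = 70/23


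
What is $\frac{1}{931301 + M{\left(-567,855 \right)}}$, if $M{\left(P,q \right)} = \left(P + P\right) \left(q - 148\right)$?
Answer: $\frac{1}{129563} \approx 7.7182 \cdot 10^{-6}$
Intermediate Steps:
$M{\left(P,q \right)} = 2 P \left(-148 + q\right)$
$\frac{1}{931301 + M{\left(-567,855 \right)}} = \frac{1}{931301 + 2 \left(-567\right) \left(-148 + 855\right)} = \frac{1}{931301 + 2 \left(-567\right) 707} = \frac{1}{931301 - 801738} = \frac{1}{129563}$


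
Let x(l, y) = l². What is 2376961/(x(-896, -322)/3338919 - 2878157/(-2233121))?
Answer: 17723120701549711239/11402718361019 ≈ 1.5543e+6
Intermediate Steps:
2376961/(x(-896, -322)/3338919 - 2878157/(-2233121)) = 2376961/((-896)²/3338919 - 2878157/(-2233121)) = 2376961/(802816*(1/3338919) - 2878157*(-1/2233121)) = 2376961/(802816/3338919 + 2878157/2233121) = 2376961/(11402718361019/7456210136199) = 2376961*(7456210136199/11402718361019) = 17723120701549711239/11402718361019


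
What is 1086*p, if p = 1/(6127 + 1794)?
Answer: 1086/7921 ≈ 0.13710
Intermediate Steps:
p = 1/7921 ≈ 0.00012625
1086*p = 1086*(1/7921) = 1086/7921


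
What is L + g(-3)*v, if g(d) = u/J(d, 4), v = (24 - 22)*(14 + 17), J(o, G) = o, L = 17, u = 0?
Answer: 17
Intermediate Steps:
v = 62 (v = 2*31 = 62)
g(d) = 0 (g(d) = 0/d = 0)
L + g(-3)*v = 17 + 0*62 = 17 + 0 = 17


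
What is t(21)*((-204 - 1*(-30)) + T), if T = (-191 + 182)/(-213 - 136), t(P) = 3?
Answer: -182151/349 ≈ -521.92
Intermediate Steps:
T = 9/349 (T = -9/(-349) = -9*(-1/349) = 9/349 ≈ 0.025788)
t(21)*((-204 - 1*(-30)) + T) = 3*((-204 - 1*(-30)) + 9/349) = 3*((-204 + 30) + 9/349) = 3*(-174 + 9/349) = 3*(-60717/349) = -182151/349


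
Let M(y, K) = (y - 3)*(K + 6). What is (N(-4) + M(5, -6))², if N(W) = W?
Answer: 16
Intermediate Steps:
M(y, K) = (-3 + y)*(6 + K)
(N(-4) + M(5, -6))² = (-4 + (-18 - 3*(-6) + 6*5 - 6*5))² = (-4 + (-18 + 18 + 30 - 30))² = (-4 + 0)² = (-4)² = 16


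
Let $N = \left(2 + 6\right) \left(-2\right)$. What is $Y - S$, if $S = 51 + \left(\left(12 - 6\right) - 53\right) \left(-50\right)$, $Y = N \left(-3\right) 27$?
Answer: $-1105$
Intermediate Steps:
$N = -16$ ($N = 8 \left(-2\right) = -16$)
$Y = 1296$ ($Y = \left(-16\right) \left(-3\right) 27 = 48 \cdot 27 = 1296$)
$S = 2401$ ($S = 51 + \left(6 - 53\right) \left(-50\right) = 51 - -2350 = 51 + 2350 = 2401$)
$Y - S = 1296 - 2401 = -1105$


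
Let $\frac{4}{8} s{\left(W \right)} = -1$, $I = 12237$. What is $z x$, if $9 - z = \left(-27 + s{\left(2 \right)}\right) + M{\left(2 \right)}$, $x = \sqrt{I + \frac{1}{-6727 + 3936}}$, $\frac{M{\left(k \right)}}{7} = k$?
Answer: $\frac{24 \sqrt{95322323606}}{2791} \approx 2654.9$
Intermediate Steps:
$M{\left(k \right)} = 7 k$
$s{\left(W \right)} = -2$ ($s{\left(W \right)} = 2 \left(-1\right) = -2$)
$x = \frac{\sqrt{95322323606}}{2791}$ ($x = \sqrt{12237 + \frac{1}{-6727 + 3936}} = \sqrt{12237 + \frac{1}{-2791}} = \sqrt{12237 - \frac{1}{2791}} = \sqrt{\frac{34153466}{2791}} = \frac{\sqrt{95322323606}}{2791} \approx 110.62$)
$z = 24$ ($z = 9 - \left(\left(-27 - 2\right) + 7 \cdot 2\right) = 9 - \left(-29 + 14\right) = 9 - -15 = 9 + 15 = 24$)
$z x = 24 \frac{\sqrt{95322323606}}{2791} = \frac{24 \sqrt{95322323606}}{2791}$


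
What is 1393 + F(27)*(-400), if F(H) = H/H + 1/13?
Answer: 12509/13 ≈ 962.23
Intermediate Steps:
F(H) = 14/13 (F(H) = 1 + 1*(1/13) = 1 + 1/13 = 14/13)
1393 + F(27)*(-400) = 1393 + (14/13)*(-400) = 1393 - 5600/13 = 12509/13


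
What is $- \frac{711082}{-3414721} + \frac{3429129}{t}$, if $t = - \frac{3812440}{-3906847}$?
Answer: $\frac{45747301137470997703}{13018418929240} \approx 3.514 \cdot 10^{6}$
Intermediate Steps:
$t = \frac{3812440}{3906847}$ ($t = \left(-3812440\right) \left(- \frac{1}{3906847}\right) = \frac{3812440}{3906847} \approx 0.97584$)
$- \frac{711082}{-3414721} + \frac{3429129}{t} = - \frac{711082}{-3414721} + \frac{3429129}{\frac{3812440}{3906847}} = \left(-711082\right) \left(- \frac{1}{3414721}\right) + 3429129 \cdot \frac{3906847}{3812440} = \frac{711082}{3414721} + \frac{13397082346263}{3812440} = \frac{45747301137470997703}{13018418929240}$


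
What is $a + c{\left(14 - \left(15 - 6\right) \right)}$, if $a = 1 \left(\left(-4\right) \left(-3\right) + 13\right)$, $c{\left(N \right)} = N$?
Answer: $30$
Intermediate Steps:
$a = 25$ ($a = 1 \left(12 + 13\right) = 1 \cdot 25 = 25$)
$a + c{\left(14 - \left(15 - 6\right) \right)} = 25 + \left(14 - \left(15 - 6\right)\right) = 25 + \left(14 - 9\right) = 25 + 5 = 30$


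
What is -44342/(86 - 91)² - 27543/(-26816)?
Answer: -1188386497/670400 ≈ -1772.7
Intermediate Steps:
-44342/(86 - 91)² - 27543/(-26816) = -44342/((-5)²) - 27543*(-1/26816) = -44342/25 + 27543/26816 = -1188386497/670400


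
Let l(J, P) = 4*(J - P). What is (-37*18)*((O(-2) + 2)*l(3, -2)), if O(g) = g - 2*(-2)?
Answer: -53280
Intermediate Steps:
l(J, P) = -4*P + 4*J
O(g) = 4 + g (O(g) = g + 4 = 4 + g)
(-37*18)*((O(-2) + 2)*l(3, -2)) = (-37*18)*(((4 - 2) + 2)*(-4*(-2) + 4*3)) = -666*(2 + 2)*(8 + 12) = -2664*20 = -666*80 = -53280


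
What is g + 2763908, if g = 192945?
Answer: 2956853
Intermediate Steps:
g + 2763908 = 192945 + 2763908 = 2956853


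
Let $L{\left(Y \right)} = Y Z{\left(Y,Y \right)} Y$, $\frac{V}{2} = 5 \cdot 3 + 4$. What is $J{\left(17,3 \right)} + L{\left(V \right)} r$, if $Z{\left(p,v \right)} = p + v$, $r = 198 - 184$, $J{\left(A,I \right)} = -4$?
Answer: $1536412$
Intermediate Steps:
$r = 14$ ($r = 198 - 184 = 14$)
$V = 38$ ($V = 2 \left(5 \cdot 3 + 4\right) = 2 \left(15 + 4\right) = 2 \cdot 19 = 38$)
$L{\left(Y \right)} = 2 Y^{3}$ ($L{\left(Y \right)} = Y \left(Y + Y\right) Y = Y 2 Y Y = 2 Y^{2} Y = 2 Y^{3}$)
$J{\left(17,3 \right)} + L{\left(V \right)} r = -4 + 2 \cdot 38^{3} \cdot 14 = -4 + 2 \cdot 54872 \cdot 14 = -4 + 109744 \cdot 14 = -4 + 1536416 = 1536412$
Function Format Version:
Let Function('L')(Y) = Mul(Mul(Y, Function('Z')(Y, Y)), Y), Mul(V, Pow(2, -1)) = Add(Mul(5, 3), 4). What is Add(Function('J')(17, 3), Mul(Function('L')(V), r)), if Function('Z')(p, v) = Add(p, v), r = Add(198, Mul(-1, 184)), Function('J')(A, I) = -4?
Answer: 1536412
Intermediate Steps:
r = 14 (r = Add(198, -184) = 14)
V = 38 (V = Mul(2, Add(Mul(5, 3), 4)) = Mul(2, Add(15, 4)) = Mul(2, 19) = 38)
Function('L')(Y) = Mul(2, Pow(Y, 3)) (Function('L')(Y) = Mul(Mul(Y, Add(Y, Y)), Y) = Mul(Mul(Y, Mul(2, Y)), Y) = Mul(Mul(2, Pow(Y, 2)), Y) = Mul(2, Pow(Y, 3)))
Add(Function('J')(17, 3), Mul(Function('L')(V), r)) = Add(-4, Mul(Mul(2, Pow(38, 3)), 14)) = Add(-4, Mul(Mul(2, 54872), 14)) = Add(-4, Mul(109744, 14)) = Add(-4, 1536416) = 1536412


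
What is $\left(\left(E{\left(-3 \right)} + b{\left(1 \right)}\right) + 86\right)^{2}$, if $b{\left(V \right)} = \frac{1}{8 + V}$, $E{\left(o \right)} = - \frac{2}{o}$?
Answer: $\frac{609961}{81} \approx 7530.4$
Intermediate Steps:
$\left(\left(E{\left(-3 \right)} + b{\left(1 \right)}\right) + 86\right)^{2} = \left(\left(- \frac{2}{-3} + \frac{1}{8 + 1}\right) + 86\right)^{2} = \left(\left(\left(-2\right) \left(- \frac{1}{3}\right) + \frac{1}{9}\right) + 86\right)^{2} = \left(\left(\frac{2}{3} + \frac{1}{9}\right) + 86\right)^{2} = \left(\frac{7}{9} + 86\right)^{2} = \left(\frac{781}{9}\right)^{2} = \frac{609961}{81}$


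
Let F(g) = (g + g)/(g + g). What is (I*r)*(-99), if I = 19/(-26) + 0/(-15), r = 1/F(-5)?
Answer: 1881/26 ≈ 72.346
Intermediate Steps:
F(g) = 1 (F(g) = (2*g)/((2*g)) = (2*g)*(1/(2*g)) = 1)
r = 1 (r = 1/1 = 1)
I = -19/26 (I = 19*(-1/26) + 0*(-1/15) = -19/26 + 0 = -19/26 ≈ -0.73077)
(I*r)*(-99) = -19/26*1*(-99) = -19/26*(-99) = 1881/26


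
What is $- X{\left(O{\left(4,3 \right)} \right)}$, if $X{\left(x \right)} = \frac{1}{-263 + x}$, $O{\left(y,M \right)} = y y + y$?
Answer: $\frac{1}{243} \approx 0.0041152$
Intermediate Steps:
$O{\left(y,M \right)} = y + y^{2}$ ($O{\left(y,M \right)} = y^{2} + y = y + y^{2}$)
$- X{\left(O{\left(4,3 \right)} \right)} = - \frac{1}{-263 + 4 \left(1 + 4\right)} = - \frac{1}{-263 + 4 \cdot 5} = - \frac{1}{-263 + 20} = - \frac{1}{-243} = \left(-1\right) \left(- \frac{1}{243}\right) = \frac{1}{243}$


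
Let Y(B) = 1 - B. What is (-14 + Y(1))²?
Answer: 196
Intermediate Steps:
(-14 + Y(1))² = (-14 + (1 - 1*1))² = (-14 + (1 - 1))² = (-14 + 0)² = (-14)² = 196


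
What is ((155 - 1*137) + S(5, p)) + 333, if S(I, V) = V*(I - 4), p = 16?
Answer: 367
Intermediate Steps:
S(I, V) = V*(-4 + I)
((155 - 1*137) + S(5, p)) + 333 = ((155 - 1*137) + 16*(-4 + 5)) + 333 = ((155 - 137) + 16*1) + 333 = (18 + 16) + 333 = 34 + 333 = 367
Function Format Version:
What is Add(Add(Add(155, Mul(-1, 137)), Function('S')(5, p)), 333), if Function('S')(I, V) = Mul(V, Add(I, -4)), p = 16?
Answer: 367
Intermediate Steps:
Function('S')(I, V) = Mul(V, Add(-4, I))
Add(Add(Add(155, Mul(-1, 137)), Function('S')(5, p)), 333) = Add(Add(Add(155, Mul(-1, 137)), Mul(16, Add(-4, 5))), 333) = Add(Add(Add(155, -137), Mul(16, 1)), 333) = Add(Add(18, 16), 333) = Add(34, 333) = 367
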